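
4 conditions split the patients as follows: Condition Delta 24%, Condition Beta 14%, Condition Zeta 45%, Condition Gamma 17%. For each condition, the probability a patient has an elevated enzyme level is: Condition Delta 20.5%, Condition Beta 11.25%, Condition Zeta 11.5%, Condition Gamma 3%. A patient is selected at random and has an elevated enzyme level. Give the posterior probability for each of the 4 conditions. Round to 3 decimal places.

Compute prior × likelihood for every hypothesis:
  Condition Delta: 0.24 × 0.205 = 0.0492
  Condition Beta: 0.14 × 0.1125 = 0.01575
  Condition Zeta: 0.45 × 0.115 = 0.05175
  Condition Gamma: 0.17 × 0.03 = 0.0051
Sum = 0.1218.
P(Condition Delta | elevated) = 0.0492/0.1218 ≈ 0.404
P(Condition Beta | elevated) = 0.01575/0.1218 ≈ 0.129
P(Condition Zeta | elevated) = 0.05175/0.1218 ≈ 0.425
P(Condition Gamma | elevated) = 0.0051/0.1218 ≈ 0.042

Condition Delta 0.404, Condition Beta 0.129, Condition Zeta 0.425, Condition Gamma 0.042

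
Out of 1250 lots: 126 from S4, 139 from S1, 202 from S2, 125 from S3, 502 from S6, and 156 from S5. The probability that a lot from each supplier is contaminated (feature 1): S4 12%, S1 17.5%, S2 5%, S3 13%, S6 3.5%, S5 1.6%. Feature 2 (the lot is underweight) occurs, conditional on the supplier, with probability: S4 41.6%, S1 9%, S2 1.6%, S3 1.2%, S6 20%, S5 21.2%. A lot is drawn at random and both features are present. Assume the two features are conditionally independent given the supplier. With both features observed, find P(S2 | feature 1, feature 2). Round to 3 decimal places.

Prior × likelihood for each hypothesis:
  S4: 0.1008 × 0.12 × 0.416 = 0.005031936
  S1: 0.1112 × 0.175 × 0.09 = 0.0017514
  S2: 0.1616 × 0.05 × 0.016 = 0.00012928
  S3: 0.1 × 0.13 × 0.012 = 0.000156
  S6: 0.4016 × 0.035 × 0.2 = 0.0028112
  S5: 0.1248 × 0.016 × 0.212 = 0.0004233216
Total = 0.0103031376.
P(S2 | evidence) = 0.00012928 / 0.0103031376 ≈ 0.013.

0.013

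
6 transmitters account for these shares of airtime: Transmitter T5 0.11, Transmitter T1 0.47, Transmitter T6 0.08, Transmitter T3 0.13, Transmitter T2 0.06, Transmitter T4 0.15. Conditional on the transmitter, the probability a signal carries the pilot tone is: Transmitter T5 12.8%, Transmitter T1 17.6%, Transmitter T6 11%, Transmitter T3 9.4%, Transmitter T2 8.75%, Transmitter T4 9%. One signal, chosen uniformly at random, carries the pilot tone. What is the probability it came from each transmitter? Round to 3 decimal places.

Transmitter T5 0.103, Transmitter T1 0.606, Transmitter T6 0.064, Transmitter T3 0.089, Transmitter T2 0.038, Transmitter T4 0.099

By Bayes' rule, posterior ∝ prior × likelihood:
  Transmitter T5: 0.11 × 0.128 = 0.01408
  Transmitter T1: 0.47 × 0.176 = 0.08272
  Transmitter T6: 0.08 × 0.11 = 0.0088
  Transmitter T3: 0.13 × 0.094 = 0.01222
  Transmitter T2: 0.06 × 0.0875 = 0.00525
  Transmitter T4: 0.15 × 0.09 = 0.0135
Total = 0.13657.
P(Transmitter T5 | pilot) = 0.01408/0.13657 ≈ 0.103
P(Transmitter T1 | pilot) = 0.08272/0.13657 ≈ 0.606
P(Transmitter T6 | pilot) = 0.0088/0.13657 ≈ 0.064
P(Transmitter T3 | pilot) = 0.01222/0.13657 ≈ 0.089
P(Transmitter T2 | pilot) = 0.00525/0.13657 ≈ 0.038
P(Transmitter T4 | pilot) = 0.0135/0.13657 ≈ 0.099
(Check: 0.103+0.606+0.064+0.089+0.038+0.099 = 0.999.)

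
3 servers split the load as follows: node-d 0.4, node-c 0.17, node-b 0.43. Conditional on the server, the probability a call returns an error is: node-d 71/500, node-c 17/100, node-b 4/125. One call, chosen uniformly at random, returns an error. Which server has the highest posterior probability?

Unnormalized posteriors (prior × likelihood):
  node-d: 0.4 × 0.142 = 0.0568
  node-c: 0.17 × 0.17 = 0.0289
  node-b: 0.43 × 0.032 = 0.01376
Normalizing constant = 0.09946.
Largest term belongs to node-d, so node-d is most probable.

node-d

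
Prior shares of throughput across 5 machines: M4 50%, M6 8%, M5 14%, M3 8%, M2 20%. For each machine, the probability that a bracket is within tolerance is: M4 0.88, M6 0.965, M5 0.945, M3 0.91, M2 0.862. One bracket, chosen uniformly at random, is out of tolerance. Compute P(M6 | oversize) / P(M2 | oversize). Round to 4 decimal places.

Taking complements, P(oversize | each) = M4 0.12, M6 0.035, M5 0.055, M3 0.09, M2 0.138.
Prior × likelihood for each hypothesis:
  M4: 0.5 × 0.12 = 0.06
  M6: 0.08 × 0.035 = 0.0028
  M5: 0.14 × 0.055 = 0.0077
  M3: 0.08 × 0.09 = 0.0072
  M2: 0.2 × 0.138 = 0.0276
Total = 0.1053.
The ratio is 0.0028 / 0.0276 (the normalizer cancels) = 0.1014.

0.1014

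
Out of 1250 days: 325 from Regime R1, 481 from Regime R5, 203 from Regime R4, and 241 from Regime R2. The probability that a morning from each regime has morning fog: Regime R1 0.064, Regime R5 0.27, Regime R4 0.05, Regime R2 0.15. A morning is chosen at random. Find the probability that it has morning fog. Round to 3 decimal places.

0.158

By Bayes' rule, posterior ∝ prior × likelihood:
  Regime R1: 0.26 × 0.064 = 0.01664
  Regime R5: 0.3848 × 0.27 = 0.103896
  Regime R4: 0.1624 × 0.05 = 0.00812
  Regime R2: 0.1928 × 0.15 = 0.02892
P(fog) = 0.01664 + 0.103896 + 0.00812 + 0.02892 = 0.157576 → 0.158.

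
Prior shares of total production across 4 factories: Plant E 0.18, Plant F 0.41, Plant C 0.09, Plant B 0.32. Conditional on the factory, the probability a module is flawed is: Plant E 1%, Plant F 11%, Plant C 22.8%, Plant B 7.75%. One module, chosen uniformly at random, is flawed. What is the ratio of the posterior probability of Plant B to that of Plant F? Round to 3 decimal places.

0.550

Unnormalized posteriors (prior × likelihood):
  Plant E: 0.18 × 0.01 = 0.0018
  Plant F: 0.41 × 0.11 = 0.0451
  Plant C: 0.09 × 0.228 = 0.02052
  Plant B: 0.32 × 0.0775 = 0.0248
Normalizing constant = 0.09222.
The ratio is 0.0248 / 0.0451 (the normalizer cancels) = 0.550.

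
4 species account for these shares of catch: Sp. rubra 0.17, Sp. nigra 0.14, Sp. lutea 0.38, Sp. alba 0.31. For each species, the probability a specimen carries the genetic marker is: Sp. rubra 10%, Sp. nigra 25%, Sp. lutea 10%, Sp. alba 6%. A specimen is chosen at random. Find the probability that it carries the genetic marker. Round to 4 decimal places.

Unnormalized posteriors (prior × likelihood):
  Sp. rubra: 0.17 × 0.1 = 0.017
  Sp. nigra: 0.14 × 0.25 = 0.035
  Sp. lutea: 0.38 × 0.1 = 0.038
  Sp. alba: 0.31 × 0.06 = 0.0186
P(marker) = 0.017 + 0.035 + 0.038 + 0.0186 = 0.1086 → 0.1086.

0.1086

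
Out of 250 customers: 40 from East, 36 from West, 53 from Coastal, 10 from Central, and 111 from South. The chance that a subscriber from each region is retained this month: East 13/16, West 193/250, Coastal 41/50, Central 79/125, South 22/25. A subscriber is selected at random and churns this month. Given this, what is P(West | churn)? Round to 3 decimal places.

0.194

Taking complements, P(churn | each) = East 0.1875, West 0.228, Coastal 0.18, Central 0.368, South 0.12.
Compute prior × likelihood for every hypothesis:
  East: 0.16 × 0.1875 = 0.03
  West: 0.144 × 0.228 = 0.032832
  Coastal: 0.212 × 0.18 = 0.03816
  Central: 0.04 × 0.368 = 0.01472
  South: 0.444 × 0.12 = 0.05328
Normalizing constant = 0.168992.
P(West | evidence) = 0.032832 / 0.168992 ≈ 0.194.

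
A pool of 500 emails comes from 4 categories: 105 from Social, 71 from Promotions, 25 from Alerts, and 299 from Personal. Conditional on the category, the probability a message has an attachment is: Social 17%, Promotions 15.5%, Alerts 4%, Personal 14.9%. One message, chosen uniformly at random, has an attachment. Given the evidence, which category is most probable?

Unnormalized posteriors (prior × likelihood):
  Social: 0.21 × 0.17 = 0.0357
  Promotions: 0.142 × 0.155 = 0.02201
  Alerts: 0.05 × 0.04 = 0.002
  Personal: 0.598 × 0.149 = 0.089102
Total = 0.148812.
Largest term belongs to Personal, so Personal is most probable.

Personal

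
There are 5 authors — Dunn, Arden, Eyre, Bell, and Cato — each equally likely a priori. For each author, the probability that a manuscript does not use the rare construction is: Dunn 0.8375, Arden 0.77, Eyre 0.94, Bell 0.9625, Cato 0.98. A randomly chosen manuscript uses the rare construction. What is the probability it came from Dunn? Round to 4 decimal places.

Taking complements, P(rare-form | each) = Dunn 0.1625, Arden 0.23, Eyre 0.06, Bell 0.0375, Cato 0.02.
With a uniform prior (1/5 each), posterior ∝ likelihood:
  Dunn: 0.1625
  Arden: 0.23
  Eyre: 0.06
  Bell: 0.0375
  Cato: 0.02
Total = 0.51.
P(Dunn | evidence) = 0.1625 / 0.51 ≈ 0.3186.

0.3186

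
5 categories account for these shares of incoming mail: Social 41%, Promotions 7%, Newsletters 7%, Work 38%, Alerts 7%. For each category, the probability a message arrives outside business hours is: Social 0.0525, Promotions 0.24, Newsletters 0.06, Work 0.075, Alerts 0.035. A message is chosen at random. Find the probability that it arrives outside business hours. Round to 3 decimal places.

Compute prior × likelihood for every hypothesis:
  Social: 0.41 × 0.0525 = 0.021525
  Promotions: 0.07 × 0.24 = 0.0168
  Newsletters: 0.07 × 0.06 = 0.0042
  Work: 0.38 × 0.075 = 0.0285
  Alerts: 0.07 × 0.035 = 0.00245
P(off-hours) = 0.021525 + 0.0168 + 0.0042 + 0.0285 + 0.00245 = 0.073475 → 0.073.

0.073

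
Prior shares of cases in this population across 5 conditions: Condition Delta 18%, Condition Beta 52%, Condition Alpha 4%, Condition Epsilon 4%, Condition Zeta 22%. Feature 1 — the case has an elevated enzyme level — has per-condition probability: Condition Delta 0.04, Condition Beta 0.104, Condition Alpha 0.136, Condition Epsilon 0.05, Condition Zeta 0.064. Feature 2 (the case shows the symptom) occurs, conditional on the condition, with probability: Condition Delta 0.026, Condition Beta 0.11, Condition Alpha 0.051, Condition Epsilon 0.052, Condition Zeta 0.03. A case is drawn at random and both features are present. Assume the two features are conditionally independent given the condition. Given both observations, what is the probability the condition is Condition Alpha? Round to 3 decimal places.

0.040

Unnormalized posteriors (prior × likelihood):
  Condition Delta: 0.18 × 0.04 × 0.026 = 0.0001872
  Condition Beta: 0.52 × 0.104 × 0.11 = 0.0059488
  Condition Alpha: 0.04 × 0.136 × 0.051 = 0.00027744
  Condition Epsilon: 0.04 × 0.05 × 0.052 = 0.000104
  Condition Zeta: 0.22 × 0.064 × 0.03 = 0.0004224
Total = 0.00693984.
P(Condition Alpha | evidence) = 0.00027744 / 0.00693984 ≈ 0.040.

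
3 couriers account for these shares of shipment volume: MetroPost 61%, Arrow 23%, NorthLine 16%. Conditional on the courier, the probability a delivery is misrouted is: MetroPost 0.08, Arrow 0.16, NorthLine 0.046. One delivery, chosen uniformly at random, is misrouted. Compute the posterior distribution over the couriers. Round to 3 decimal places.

Unnormalized posteriors (prior × likelihood):
  MetroPost: 0.61 × 0.08 = 0.0488
  Arrow: 0.23 × 0.16 = 0.0368
  NorthLine: 0.16 × 0.046 = 0.00736
Sum = 0.09296.
P(MetroPost | misrouted) = 0.0488/0.09296 ≈ 0.525
P(Arrow | misrouted) = 0.0368/0.09296 ≈ 0.396
P(NorthLine | misrouted) = 0.00736/0.09296 ≈ 0.079

MetroPost 0.525, Arrow 0.396, NorthLine 0.079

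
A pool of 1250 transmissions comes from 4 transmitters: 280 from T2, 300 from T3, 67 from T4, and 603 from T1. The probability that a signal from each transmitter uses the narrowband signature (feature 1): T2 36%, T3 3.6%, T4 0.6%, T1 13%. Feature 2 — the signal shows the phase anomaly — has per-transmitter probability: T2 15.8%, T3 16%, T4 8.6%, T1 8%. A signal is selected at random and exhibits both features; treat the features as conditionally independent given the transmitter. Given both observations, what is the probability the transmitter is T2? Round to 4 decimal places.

0.6647

Compute prior × likelihood for every hypothesis:
  T2: 0.224 × 0.36 × 0.158 = 0.01274112
  T3: 0.24 × 0.036 × 0.16 = 0.0013824
  T4: 0.0536 × 0.006 × 0.086 = 0.0000276576
  T1: 0.4824 × 0.13 × 0.08 = 0.00501696
Total = 0.0191681376.
P(T2 | evidence) = 0.01274112 / 0.0191681376 ≈ 0.6647.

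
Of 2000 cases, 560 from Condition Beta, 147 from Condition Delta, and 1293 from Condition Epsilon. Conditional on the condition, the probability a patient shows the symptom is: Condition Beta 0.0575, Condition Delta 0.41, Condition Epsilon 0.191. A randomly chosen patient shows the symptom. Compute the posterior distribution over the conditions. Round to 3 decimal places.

Condition Beta 0.095, Condition Delta 0.178, Condition Epsilon 0.728

Unnormalized posteriors (prior × likelihood):
  Condition Beta: 0.28 × 0.0575 = 0.0161
  Condition Delta: 0.0735 × 0.41 = 0.030135
  Condition Epsilon: 0.6465 × 0.191 = 0.1234815
Total = 0.1697165.
P(Condition Beta | symptomatic) = 0.0161/0.1697165 ≈ 0.095
P(Condition Delta | symptomatic) = 0.030135/0.1697165 ≈ 0.178
P(Condition Epsilon | symptomatic) = 0.1234815/0.1697165 ≈ 0.728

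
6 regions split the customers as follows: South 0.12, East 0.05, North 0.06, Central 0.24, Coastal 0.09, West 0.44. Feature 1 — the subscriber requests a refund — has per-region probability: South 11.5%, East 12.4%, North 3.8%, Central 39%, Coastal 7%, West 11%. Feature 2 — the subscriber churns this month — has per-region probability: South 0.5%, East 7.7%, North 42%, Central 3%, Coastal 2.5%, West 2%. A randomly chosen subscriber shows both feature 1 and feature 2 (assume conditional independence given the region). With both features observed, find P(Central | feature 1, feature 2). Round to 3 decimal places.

0.516

Compute prior × likelihood for every hypothesis:
  South: 0.12 × 0.115 × 0.005 = 0.000069
  East: 0.05 × 0.124 × 0.077 = 0.0004774
  North: 0.06 × 0.038 × 0.42 = 0.0009576
  Central: 0.24 × 0.39 × 0.03 = 0.002808
  Coastal: 0.09 × 0.07 × 0.025 = 0.0001575
  West: 0.44 × 0.11 × 0.02 = 0.000968
Total = 0.0054375.
P(Central | evidence) = 0.002808 / 0.0054375 ≈ 0.516.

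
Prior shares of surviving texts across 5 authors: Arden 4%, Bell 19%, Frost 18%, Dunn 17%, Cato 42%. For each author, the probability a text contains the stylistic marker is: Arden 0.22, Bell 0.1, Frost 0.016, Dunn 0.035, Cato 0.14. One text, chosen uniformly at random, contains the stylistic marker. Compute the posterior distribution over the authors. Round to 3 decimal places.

By Bayes' rule, posterior ∝ prior × likelihood:
  Arden: 0.04 × 0.22 = 0.0088
  Bell: 0.19 × 0.1 = 0.019
  Frost: 0.18 × 0.016 = 0.00288
  Dunn: 0.17 × 0.035 = 0.00595
  Cato: 0.42 × 0.14 = 0.0588
Total = 0.09543.
P(Arden | marker) = 0.0088/0.09543 ≈ 0.092
P(Bell | marker) = 0.019/0.09543 ≈ 0.199
P(Frost | marker) = 0.00288/0.09543 ≈ 0.030
P(Dunn | marker) = 0.00595/0.09543 ≈ 0.062
P(Cato | marker) = 0.0588/0.09543 ≈ 0.616

Arden 0.092, Bell 0.199, Frost 0.030, Dunn 0.062, Cato 0.616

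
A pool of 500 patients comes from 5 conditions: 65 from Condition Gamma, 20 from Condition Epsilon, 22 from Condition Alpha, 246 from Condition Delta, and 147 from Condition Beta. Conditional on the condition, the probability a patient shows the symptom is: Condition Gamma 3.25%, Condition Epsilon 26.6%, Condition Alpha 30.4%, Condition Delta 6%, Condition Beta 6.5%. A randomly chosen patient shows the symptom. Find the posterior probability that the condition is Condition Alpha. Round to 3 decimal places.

0.174

Compute prior × likelihood for every hypothesis:
  Condition Gamma: 0.13 × 0.0325 = 0.004225
  Condition Epsilon: 0.04 × 0.266 = 0.01064
  Condition Alpha: 0.044 × 0.304 = 0.013376
  Condition Delta: 0.492 × 0.06 = 0.02952
  Condition Beta: 0.294 × 0.065 = 0.01911
Sum = 0.076871.
P(Condition Alpha | evidence) = 0.013376 / 0.076871 ≈ 0.174.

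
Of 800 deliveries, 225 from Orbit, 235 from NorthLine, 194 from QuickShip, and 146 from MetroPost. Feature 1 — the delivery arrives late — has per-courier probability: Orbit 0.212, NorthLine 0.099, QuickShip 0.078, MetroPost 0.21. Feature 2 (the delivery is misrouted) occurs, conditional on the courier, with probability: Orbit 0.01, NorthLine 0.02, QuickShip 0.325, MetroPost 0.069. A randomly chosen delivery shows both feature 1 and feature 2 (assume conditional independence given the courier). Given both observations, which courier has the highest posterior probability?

QuickShip

By Bayes' rule, posterior ∝ prior × likelihood:
  Orbit: 0.28125 × 0.212 × 0.01 = 0.00059625
  NorthLine: 0.29375 × 0.099 × 0.02 = 0.000581625
  QuickShip: 0.2425 × 0.078 × 0.325 = 0.006147375
  MetroPost: 0.1825 × 0.21 × 0.069 = 0.002644425
Normalizing constant = 0.009969675.
Largest term belongs to QuickShip, so QuickShip is most probable.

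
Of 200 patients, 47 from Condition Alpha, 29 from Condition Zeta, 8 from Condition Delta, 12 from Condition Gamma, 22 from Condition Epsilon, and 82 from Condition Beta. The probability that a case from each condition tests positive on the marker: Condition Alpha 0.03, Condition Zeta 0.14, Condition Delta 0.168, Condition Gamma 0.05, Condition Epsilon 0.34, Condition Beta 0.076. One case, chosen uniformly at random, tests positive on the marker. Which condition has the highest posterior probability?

Condition Epsilon

Prior × likelihood for each hypothesis:
  Condition Alpha: 0.235 × 0.03 = 0.00705
  Condition Zeta: 0.145 × 0.14 = 0.0203
  Condition Delta: 0.04 × 0.168 = 0.00672
  Condition Gamma: 0.06 × 0.05 = 0.003
  Condition Epsilon: 0.11 × 0.34 = 0.0374
  Condition Beta: 0.41 × 0.076 = 0.03116
Normalizing constant = 0.10563.
Largest term belongs to Condition Epsilon, so Condition Epsilon is most probable.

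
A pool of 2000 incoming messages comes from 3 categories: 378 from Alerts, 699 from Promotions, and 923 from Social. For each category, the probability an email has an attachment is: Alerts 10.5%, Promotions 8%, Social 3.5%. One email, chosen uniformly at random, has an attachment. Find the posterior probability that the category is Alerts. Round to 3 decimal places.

0.310

By Bayes' rule, posterior ∝ prior × likelihood:
  Alerts: 0.189 × 0.105 = 0.019845
  Promotions: 0.3495 × 0.08 = 0.02796
  Social: 0.4615 × 0.035 = 0.0161525
Sum = 0.0639575.
P(Alerts | evidence) = 0.019845 / 0.0639575 ≈ 0.310.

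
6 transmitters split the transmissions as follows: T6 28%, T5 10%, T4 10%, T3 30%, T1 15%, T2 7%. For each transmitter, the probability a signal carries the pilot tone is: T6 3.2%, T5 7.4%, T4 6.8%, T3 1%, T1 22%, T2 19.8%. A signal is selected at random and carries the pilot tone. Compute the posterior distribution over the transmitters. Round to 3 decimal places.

T6 0.123, T5 0.101, T4 0.093, T3 0.041, T1 0.452, T2 0.190

Compute prior × likelihood for every hypothesis:
  T6: 0.28 × 0.032 = 0.00896
  T5: 0.1 × 0.074 = 0.0074
  T4: 0.1 × 0.068 = 0.0068
  T3: 0.3 × 0.01 = 0.003
  T1: 0.15 × 0.22 = 0.033
  T2: 0.07 × 0.198 = 0.01386
Sum = 0.07302.
P(T6 | pilot) = 0.00896/0.07302 ≈ 0.123
P(T5 | pilot) = 0.0074/0.07302 ≈ 0.101
P(T4 | pilot) = 0.0068/0.07302 ≈ 0.093
P(T3 | pilot) = 0.003/0.07302 ≈ 0.041
P(T1 | pilot) = 0.033/0.07302 ≈ 0.452
P(T2 | pilot) = 0.01386/0.07302 ≈ 0.190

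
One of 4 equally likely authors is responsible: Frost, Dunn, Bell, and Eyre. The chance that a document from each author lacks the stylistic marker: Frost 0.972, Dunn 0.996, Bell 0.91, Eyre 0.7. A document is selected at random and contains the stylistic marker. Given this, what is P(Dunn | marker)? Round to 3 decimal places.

Taking complements, P(marker | each) = Frost 0.028, Dunn 0.004, Bell 0.09, Eyre 0.3.
Since the prior is uniform, the posterior is proportional to the likelihood:
  Frost: 0.028
  Dunn: 0.004
  Bell: 0.09
  Eyre: 0.3
Total = 0.422.
P(Dunn | evidence) = 0.004 / 0.422 ≈ 0.009.

0.009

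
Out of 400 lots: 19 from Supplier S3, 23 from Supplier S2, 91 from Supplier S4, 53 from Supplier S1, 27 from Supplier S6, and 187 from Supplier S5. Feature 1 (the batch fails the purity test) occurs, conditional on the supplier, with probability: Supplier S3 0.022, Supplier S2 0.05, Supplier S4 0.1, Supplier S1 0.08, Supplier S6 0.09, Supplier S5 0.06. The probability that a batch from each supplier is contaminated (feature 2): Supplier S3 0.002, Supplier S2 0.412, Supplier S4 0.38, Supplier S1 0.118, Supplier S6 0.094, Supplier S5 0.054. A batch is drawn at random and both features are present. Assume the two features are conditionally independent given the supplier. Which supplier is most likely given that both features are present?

Supplier S4

Prior × likelihood for each hypothesis:
  Supplier S3: 0.0475 × 0.022 × 0.002 = 0.00000209
  Supplier S2: 0.0575 × 0.05 × 0.412 = 0.0011845
  Supplier S4: 0.2275 × 0.1 × 0.38 = 0.008645
  Supplier S1: 0.1325 × 0.08 × 0.118 = 0.0012508
  Supplier S6: 0.0675 × 0.09 × 0.094 = 0.00057105
  Supplier S5: 0.4675 × 0.06 × 0.054 = 0.0015147
Total = 0.01316814.
Largest term belongs to Supplier S4, so Supplier S4 is most probable.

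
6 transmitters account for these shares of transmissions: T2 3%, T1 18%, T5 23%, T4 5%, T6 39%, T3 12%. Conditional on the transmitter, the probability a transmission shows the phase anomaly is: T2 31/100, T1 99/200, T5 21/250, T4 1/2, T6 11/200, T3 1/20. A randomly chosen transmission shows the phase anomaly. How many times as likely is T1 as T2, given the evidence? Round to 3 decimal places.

9.581

Prior × likelihood for each hypothesis:
  T2: 0.03 × 0.31 = 0.0093
  T1: 0.18 × 0.495 = 0.0891
  T5: 0.23 × 0.084 = 0.01932
  T4: 0.05 × 0.5 = 0.025
  T6: 0.39 × 0.055 = 0.02145
  T3: 0.12 × 0.05 = 0.006
Normalizing constant = 0.17017.
The ratio is 0.0891 / 0.0093 (the normalizer cancels) = 9.581.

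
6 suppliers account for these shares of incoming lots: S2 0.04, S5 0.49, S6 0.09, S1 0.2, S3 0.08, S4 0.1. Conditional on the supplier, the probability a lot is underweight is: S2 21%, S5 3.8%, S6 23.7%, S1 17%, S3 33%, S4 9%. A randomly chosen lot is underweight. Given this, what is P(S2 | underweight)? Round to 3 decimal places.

0.071

Unnormalized posteriors (prior × likelihood):
  S2: 0.04 × 0.21 = 0.0084
  S5: 0.49 × 0.038 = 0.01862
  S6: 0.09 × 0.237 = 0.02133
  S1: 0.2 × 0.17 = 0.034
  S3: 0.08 × 0.33 = 0.0264
  S4: 0.1 × 0.09 = 0.009
Sum = 0.11775.
P(S2 | evidence) = 0.0084 / 0.11775 ≈ 0.071.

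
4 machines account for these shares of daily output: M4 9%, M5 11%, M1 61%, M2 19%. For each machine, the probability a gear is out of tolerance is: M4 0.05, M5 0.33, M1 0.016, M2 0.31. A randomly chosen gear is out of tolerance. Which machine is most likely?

Compute prior × likelihood for every hypothesis:
  M4: 0.09 × 0.05 = 0.0045
  M5: 0.11 × 0.33 = 0.0363
  M1: 0.61 × 0.016 = 0.00976
  M2: 0.19 × 0.31 = 0.0589
Sum = 0.10946.
Largest term belongs to M2, so M2 is most probable.

M2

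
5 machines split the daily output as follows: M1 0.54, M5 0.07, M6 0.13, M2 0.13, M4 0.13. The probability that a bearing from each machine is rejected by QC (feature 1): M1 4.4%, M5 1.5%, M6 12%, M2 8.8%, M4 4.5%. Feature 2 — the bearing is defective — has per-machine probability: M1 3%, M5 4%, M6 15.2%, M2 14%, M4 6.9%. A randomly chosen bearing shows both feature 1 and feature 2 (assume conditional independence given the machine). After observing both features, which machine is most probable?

Compute prior × likelihood for every hypothesis:
  M1: 0.54 × 0.044 × 0.03 = 0.0007128
  M5: 0.07 × 0.015 × 0.04 = 0.000042
  M6: 0.13 × 0.12 × 0.152 = 0.0023712
  M2: 0.13 × 0.088 × 0.14 = 0.0016016
  M4: 0.13 × 0.045 × 0.069 = 0.00040365
Total = 0.00513125.
Largest term belongs to M6, so M6 is most probable.

M6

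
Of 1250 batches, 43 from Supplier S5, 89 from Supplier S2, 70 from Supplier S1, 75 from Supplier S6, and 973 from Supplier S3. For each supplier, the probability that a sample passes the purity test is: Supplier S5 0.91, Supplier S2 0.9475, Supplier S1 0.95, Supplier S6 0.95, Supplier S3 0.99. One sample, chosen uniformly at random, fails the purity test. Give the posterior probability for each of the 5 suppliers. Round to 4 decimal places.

Taking complements, P(off-spec | each) = Supplier S5 0.09, Supplier S2 0.0525, Supplier S1 0.05, Supplier S6 0.05, Supplier S3 0.01.
Unnormalized posteriors (prior × likelihood):
  Supplier S5: 0.0344 × 0.09 = 0.003096
  Supplier S2: 0.0712 × 0.0525 = 0.003738
  Supplier S1: 0.056 × 0.05 = 0.0028
  Supplier S6: 0.06 × 0.05 = 0.003
  Supplier S3: 0.7784 × 0.01 = 0.007784
Normalizing constant = 0.020418.
P(Supplier S5 | off-spec) = 0.003096/0.020418 ≈ 0.1516
P(Supplier S2 | off-spec) = 0.003738/0.020418 ≈ 0.1831
P(Supplier S1 | off-spec) = 0.0028/0.020418 ≈ 0.1371
P(Supplier S6 | off-spec) = 0.003/0.020418 ≈ 0.1469
P(Supplier S3 | off-spec) = 0.007784/0.020418 ≈ 0.3812

Supplier S5 0.1516, Supplier S2 0.1831, Supplier S1 0.1371, Supplier S6 0.1469, Supplier S3 0.3812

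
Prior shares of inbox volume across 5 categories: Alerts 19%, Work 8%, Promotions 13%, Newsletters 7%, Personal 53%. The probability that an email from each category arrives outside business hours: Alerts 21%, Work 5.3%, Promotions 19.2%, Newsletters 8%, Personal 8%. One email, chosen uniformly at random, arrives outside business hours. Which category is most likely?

Prior × likelihood for each hypothesis:
  Alerts: 0.19 × 0.21 = 0.0399
  Work: 0.08 × 0.053 = 0.00424
  Promotions: 0.13 × 0.192 = 0.02496
  Newsletters: 0.07 × 0.08 = 0.0056
  Personal: 0.53 × 0.08 = 0.0424
Sum = 0.1171.
Largest term belongs to Personal, so Personal is most probable.

Personal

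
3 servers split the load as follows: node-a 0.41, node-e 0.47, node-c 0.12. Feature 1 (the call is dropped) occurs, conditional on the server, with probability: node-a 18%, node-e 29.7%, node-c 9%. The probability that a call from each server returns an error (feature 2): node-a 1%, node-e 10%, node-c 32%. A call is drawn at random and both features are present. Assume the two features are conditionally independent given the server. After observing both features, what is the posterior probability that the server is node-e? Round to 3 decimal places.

Compute prior × likelihood for every hypothesis:
  node-a: 0.41 × 0.18 × 0.01 = 0.000738
  node-e: 0.47 × 0.297 × 0.1 = 0.013959
  node-c: 0.12 × 0.09 × 0.32 = 0.003456
Sum = 0.018153.
P(node-e | evidence) = 0.013959 / 0.018153 ≈ 0.769.

0.769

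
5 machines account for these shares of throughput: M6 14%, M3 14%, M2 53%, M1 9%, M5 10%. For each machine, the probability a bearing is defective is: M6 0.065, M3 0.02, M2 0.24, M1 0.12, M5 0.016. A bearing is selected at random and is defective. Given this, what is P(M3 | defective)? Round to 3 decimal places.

0.018

Unnormalized posteriors (prior × likelihood):
  M6: 0.14 × 0.065 = 0.0091
  M3: 0.14 × 0.02 = 0.0028
  M2: 0.53 × 0.24 = 0.1272
  M1: 0.09 × 0.12 = 0.0108
  M5: 0.1 × 0.016 = 0.0016
Total = 0.1515.
P(M3 | evidence) = 0.0028 / 0.1515 ≈ 0.018.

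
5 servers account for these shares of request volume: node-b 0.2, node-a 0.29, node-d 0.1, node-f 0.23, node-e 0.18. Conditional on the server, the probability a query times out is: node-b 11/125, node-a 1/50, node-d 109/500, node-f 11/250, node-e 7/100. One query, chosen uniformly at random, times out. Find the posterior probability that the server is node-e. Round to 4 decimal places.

0.1855

By Bayes' rule, posterior ∝ prior × likelihood:
  node-b: 0.2 × 0.088 = 0.0176
  node-a: 0.29 × 0.02 = 0.0058
  node-d: 0.1 × 0.218 = 0.0218
  node-f: 0.23 × 0.044 = 0.01012
  node-e: 0.18 × 0.07 = 0.0126
Total = 0.06792.
P(node-e | evidence) = 0.0126 / 0.06792 ≈ 0.1855.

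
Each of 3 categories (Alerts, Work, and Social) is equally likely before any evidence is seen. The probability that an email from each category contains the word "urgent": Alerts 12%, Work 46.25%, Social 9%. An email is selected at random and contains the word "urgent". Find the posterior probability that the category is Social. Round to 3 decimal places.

0.134

With a uniform prior (1/3 each), posterior ∝ likelihood:
  Alerts: 0.12
  Work: 0.4625
  Social: 0.09
Normalizing constant = 0.6725.
P(Social | evidence) = 0.09 / 0.6725 ≈ 0.134.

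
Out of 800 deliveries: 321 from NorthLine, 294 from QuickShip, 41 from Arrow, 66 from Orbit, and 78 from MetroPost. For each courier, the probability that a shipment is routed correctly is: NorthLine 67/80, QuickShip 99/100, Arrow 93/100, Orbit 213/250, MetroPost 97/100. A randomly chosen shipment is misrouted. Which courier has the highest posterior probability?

Taking complements, P(misrouted | each) = NorthLine 0.1625, QuickShip 0.01, Arrow 0.07, Orbit 0.148, MetroPost 0.03.
By Bayes' rule, posterior ∝ prior × likelihood:
  NorthLine: 0.40125 × 0.1625 = 0.065203125
  QuickShip: 0.3675 × 0.01 = 0.003675
  Arrow: 0.05125 × 0.07 = 0.0035875
  Orbit: 0.0825 × 0.148 = 0.01221
  MetroPost: 0.0975 × 0.03 = 0.002925
Normalizing constant = 0.087600625.
Largest term belongs to NorthLine, so NorthLine is most probable.

NorthLine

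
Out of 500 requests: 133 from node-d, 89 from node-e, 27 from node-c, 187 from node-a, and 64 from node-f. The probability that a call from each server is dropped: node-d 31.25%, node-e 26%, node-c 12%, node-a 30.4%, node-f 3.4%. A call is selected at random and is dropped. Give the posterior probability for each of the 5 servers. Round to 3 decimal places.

node-d 0.327, node-e 0.182, node-c 0.026, node-a 0.448, node-f 0.017

Unnormalized posteriors (prior × likelihood):
  node-d: 0.266 × 0.3125 = 0.083125
  node-e: 0.178 × 0.26 = 0.04628
  node-c: 0.054 × 0.12 = 0.00648
  node-a: 0.374 × 0.304 = 0.113696
  node-f: 0.128 × 0.034 = 0.004352
Normalizing constant = 0.253933.
P(node-d | dropped) = 0.083125/0.253933 ≈ 0.327
P(node-e | dropped) = 0.04628/0.253933 ≈ 0.182
P(node-c | dropped) = 0.00648/0.253933 ≈ 0.026
P(node-a | dropped) = 0.113696/0.253933 ≈ 0.448
P(node-f | dropped) = 0.004352/0.253933 ≈ 0.017
(Check: 0.327+0.182+0.026+0.448+0.017 = 1.000.)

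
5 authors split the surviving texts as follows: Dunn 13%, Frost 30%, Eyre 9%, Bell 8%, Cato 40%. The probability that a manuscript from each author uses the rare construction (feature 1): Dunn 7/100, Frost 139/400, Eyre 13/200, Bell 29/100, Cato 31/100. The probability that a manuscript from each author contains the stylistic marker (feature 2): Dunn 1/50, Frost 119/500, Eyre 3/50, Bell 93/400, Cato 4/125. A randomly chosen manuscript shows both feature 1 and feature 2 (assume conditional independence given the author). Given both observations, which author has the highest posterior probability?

Frost

By Bayes' rule, posterior ∝ prior × likelihood:
  Dunn: 0.13 × 0.07 × 0.02 = 0.000182
  Frost: 0.3 × 0.3475 × 0.238 = 0.0248115
  Eyre: 0.09 × 0.065 × 0.06 = 0.000351
  Bell: 0.08 × 0.29 × 0.2325 = 0.005394
  Cato: 0.4 × 0.31 × 0.032 = 0.003968
Total = 0.0347065.
Largest term belongs to Frost, so Frost is most probable.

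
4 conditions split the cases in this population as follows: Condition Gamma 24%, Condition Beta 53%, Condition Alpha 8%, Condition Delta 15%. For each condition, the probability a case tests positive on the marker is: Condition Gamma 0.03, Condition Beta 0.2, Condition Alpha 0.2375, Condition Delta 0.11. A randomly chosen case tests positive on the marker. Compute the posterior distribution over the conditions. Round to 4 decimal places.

Condition Gamma 0.0484, Condition Beta 0.7128, Condition Alpha 0.1278, Condition Delta 0.1110

Unnormalized posteriors (prior × likelihood):
  Condition Gamma: 0.24 × 0.03 = 0.0072
  Condition Beta: 0.53 × 0.2 = 0.106
  Condition Alpha: 0.08 × 0.2375 = 0.019
  Condition Delta: 0.15 × 0.11 = 0.0165
Total = 0.1487.
P(Condition Gamma | marker-positive) = 0.0072/0.1487 ≈ 0.0484
P(Condition Beta | marker-positive) = 0.106/0.1487 ≈ 0.7128
P(Condition Alpha | marker-positive) = 0.019/0.1487 ≈ 0.1278
P(Condition Delta | marker-positive) = 0.0165/0.1487 ≈ 0.1110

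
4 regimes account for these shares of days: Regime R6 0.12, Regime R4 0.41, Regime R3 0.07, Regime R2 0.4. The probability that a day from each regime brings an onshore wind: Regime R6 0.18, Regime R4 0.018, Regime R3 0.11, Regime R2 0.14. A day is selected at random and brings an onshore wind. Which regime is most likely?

Compute prior × likelihood for every hypothesis:
  Regime R6: 0.12 × 0.18 = 0.0216
  Regime R4: 0.41 × 0.018 = 0.00738
  Regime R3: 0.07 × 0.11 = 0.0077
  Regime R2: 0.4 × 0.14 = 0.056
Normalizing constant = 0.09268.
Largest term belongs to Regime R2, so Regime R2 is most probable.

Regime R2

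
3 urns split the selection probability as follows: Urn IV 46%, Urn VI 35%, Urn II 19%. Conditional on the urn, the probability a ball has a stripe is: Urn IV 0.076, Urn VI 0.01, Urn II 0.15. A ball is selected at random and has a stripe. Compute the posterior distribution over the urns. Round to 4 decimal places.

Unnormalized posteriors (prior × likelihood):
  Urn IV: 0.46 × 0.076 = 0.03496
  Urn VI: 0.35 × 0.01 = 0.0035
  Urn II: 0.19 × 0.15 = 0.0285
Total = 0.06696.
P(Urn IV | striped) = 0.03496/0.06696 ≈ 0.5221
P(Urn VI | striped) = 0.0035/0.06696 ≈ 0.0523
P(Urn II | striped) = 0.0285/0.06696 ≈ 0.4256

Urn IV 0.5221, Urn VI 0.0523, Urn II 0.4256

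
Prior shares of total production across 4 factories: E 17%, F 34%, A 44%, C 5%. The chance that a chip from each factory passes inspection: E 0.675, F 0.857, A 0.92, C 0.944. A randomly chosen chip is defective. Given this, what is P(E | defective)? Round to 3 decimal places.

Taking complements, P(defective | each) = E 0.325, F 0.143, A 0.08, C 0.056.
Prior × likelihood for each hypothesis:
  E: 0.17 × 0.325 = 0.05525
  F: 0.34 × 0.143 = 0.04862
  A: 0.44 × 0.08 = 0.0352
  C: 0.05 × 0.056 = 0.0028
Normalizing constant = 0.14187.
P(E | evidence) = 0.05525 / 0.14187 ≈ 0.389.

0.389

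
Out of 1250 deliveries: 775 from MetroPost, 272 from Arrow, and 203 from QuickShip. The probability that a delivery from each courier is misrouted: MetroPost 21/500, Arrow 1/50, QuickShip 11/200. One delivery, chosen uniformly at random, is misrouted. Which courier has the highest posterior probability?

By Bayes' rule, posterior ∝ prior × likelihood:
  MetroPost: 0.62 × 0.042 = 0.02604
  Arrow: 0.2176 × 0.02 = 0.004352
  QuickShip: 0.1624 × 0.055 = 0.008932
Total = 0.039324.
Largest term belongs to MetroPost, so MetroPost is most probable.

MetroPost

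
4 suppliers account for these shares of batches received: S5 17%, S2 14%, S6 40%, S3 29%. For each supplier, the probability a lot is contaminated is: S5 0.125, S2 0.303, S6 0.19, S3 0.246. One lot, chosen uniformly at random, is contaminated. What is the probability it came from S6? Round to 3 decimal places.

Prior × likelihood for each hypothesis:
  S5: 0.17 × 0.125 = 0.02125
  S2: 0.14 × 0.303 = 0.04242
  S6: 0.4 × 0.19 = 0.076
  S3: 0.29 × 0.246 = 0.07134
Total = 0.21101.
P(S6 | evidence) = 0.076 / 0.21101 ≈ 0.360.

0.360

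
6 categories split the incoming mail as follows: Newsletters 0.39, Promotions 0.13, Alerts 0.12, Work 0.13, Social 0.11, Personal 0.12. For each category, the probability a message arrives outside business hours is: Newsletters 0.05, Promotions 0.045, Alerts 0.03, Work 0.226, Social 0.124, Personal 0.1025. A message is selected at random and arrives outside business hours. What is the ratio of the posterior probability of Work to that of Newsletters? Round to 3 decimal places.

1.507

Unnormalized posteriors (prior × likelihood):
  Newsletters: 0.39 × 0.05 = 0.0195
  Promotions: 0.13 × 0.045 = 0.00585
  Alerts: 0.12 × 0.03 = 0.0036
  Work: 0.13 × 0.226 = 0.02938
  Social: 0.11 × 0.124 = 0.01364
  Personal: 0.12 × 0.1025 = 0.0123
Sum = 0.08427.
The ratio is 0.02938 / 0.0195 (the normalizer cancels) = 1.507.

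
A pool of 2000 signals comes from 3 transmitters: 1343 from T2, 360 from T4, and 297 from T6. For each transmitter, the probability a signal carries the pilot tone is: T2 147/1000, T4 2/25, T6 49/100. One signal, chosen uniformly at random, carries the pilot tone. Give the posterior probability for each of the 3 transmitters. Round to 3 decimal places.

Compute prior × likelihood for every hypothesis:
  T2: 0.6715 × 0.147 = 0.0987105
  T4: 0.18 × 0.08 = 0.0144
  T6: 0.1485 × 0.49 = 0.072765
Sum = 0.1858755.
P(T2 | pilot) = 0.0987105/0.1858755 ≈ 0.531
P(T4 | pilot) = 0.0144/0.1858755 ≈ 0.077
P(T6 | pilot) = 0.072765/0.1858755 ≈ 0.391
(Check: 0.531+0.077+0.391 = 0.999.)

T2 0.531, T4 0.077, T6 0.391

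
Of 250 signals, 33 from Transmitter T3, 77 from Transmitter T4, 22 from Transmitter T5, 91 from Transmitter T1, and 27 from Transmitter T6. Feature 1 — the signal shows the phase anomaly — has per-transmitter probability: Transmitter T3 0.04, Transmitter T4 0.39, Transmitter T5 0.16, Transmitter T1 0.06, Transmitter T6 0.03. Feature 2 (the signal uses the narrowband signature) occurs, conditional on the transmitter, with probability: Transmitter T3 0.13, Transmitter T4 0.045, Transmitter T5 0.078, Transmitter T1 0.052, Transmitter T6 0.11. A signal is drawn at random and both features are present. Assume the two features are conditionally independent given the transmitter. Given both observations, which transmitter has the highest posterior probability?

Unnormalized posteriors (prior × likelihood):
  Transmitter T3: 0.132 × 0.04 × 0.13 = 0.0006864
  Transmitter T4: 0.308 × 0.39 × 0.045 = 0.0054054
  Transmitter T5: 0.088 × 0.16 × 0.078 = 0.00109824
  Transmitter T1: 0.364 × 0.06 × 0.052 = 0.00113568
  Transmitter T6: 0.108 × 0.03 × 0.11 = 0.0003564
Sum = 0.00868212.
Largest term belongs to Transmitter T4, so Transmitter T4 is most probable.

Transmitter T4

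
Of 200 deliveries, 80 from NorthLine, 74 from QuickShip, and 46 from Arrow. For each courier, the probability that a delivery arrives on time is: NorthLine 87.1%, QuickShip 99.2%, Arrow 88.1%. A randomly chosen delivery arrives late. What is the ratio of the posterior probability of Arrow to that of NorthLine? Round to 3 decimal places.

0.530

Taking complements, P(late | each) = NorthLine 0.129, QuickShip 0.008, Arrow 0.119.
By Bayes' rule, posterior ∝ prior × likelihood:
  NorthLine: 0.4 × 0.129 = 0.0516
  QuickShip: 0.37 × 0.008 = 0.00296
  Arrow: 0.23 × 0.119 = 0.02737
Normalizing constant = 0.08193.
The ratio is 0.02737 / 0.0516 (the normalizer cancels) = 0.530.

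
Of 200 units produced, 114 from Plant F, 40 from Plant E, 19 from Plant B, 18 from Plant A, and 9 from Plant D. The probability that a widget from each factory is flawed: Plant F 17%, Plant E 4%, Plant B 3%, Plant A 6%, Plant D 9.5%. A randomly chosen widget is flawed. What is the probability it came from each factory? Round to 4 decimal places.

Prior × likelihood for each hypothesis:
  Plant F: 0.57 × 0.17 = 0.0969
  Plant E: 0.2 × 0.04 = 0.008
  Plant B: 0.095 × 0.03 = 0.00285
  Plant A: 0.09 × 0.06 = 0.0054
  Plant D: 0.045 × 0.095 = 0.004275
Sum = 0.117425.
P(Plant F | flawed) = 0.0969/0.117425 ≈ 0.8252
P(Plant E | flawed) = 0.008/0.117425 ≈ 0.0681
P(Plant B | flawed) = 0.00285/0.117425 ≈ 0.0243
P(Plant A | flawed) = 0.0054/0.117425 ≈ 0.0460
P(Plant D | flawed) = 0.004275/0.117425 ≈ 0.0364

Plant F 0.8252, Plant E 0.0681, Plant B 0.0243, Plant A 0.0460, Plant D 0.0364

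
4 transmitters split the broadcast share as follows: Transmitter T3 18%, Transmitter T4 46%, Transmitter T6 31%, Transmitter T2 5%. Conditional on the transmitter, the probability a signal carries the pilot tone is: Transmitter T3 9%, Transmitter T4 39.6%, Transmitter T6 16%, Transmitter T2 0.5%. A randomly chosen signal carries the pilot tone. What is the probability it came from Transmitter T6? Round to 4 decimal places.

0.1998

Unnormalized posteriors (prior × likelihood):
  Transmitter T3: 0.18 × 0.09 = 0.0162
  Transmitter T4: 0.46 × 0.396 = 0.18216
  Transmitter T6: 0.31 × 0.16 = 0.0496
  Transmitter T2: 0.05 × 0.005 = 0.00025
Normalizing constant = 0.24821.
P(Transmitter T6 | evidence) = 0.0496 / 0.24821 ≈ 0.1998.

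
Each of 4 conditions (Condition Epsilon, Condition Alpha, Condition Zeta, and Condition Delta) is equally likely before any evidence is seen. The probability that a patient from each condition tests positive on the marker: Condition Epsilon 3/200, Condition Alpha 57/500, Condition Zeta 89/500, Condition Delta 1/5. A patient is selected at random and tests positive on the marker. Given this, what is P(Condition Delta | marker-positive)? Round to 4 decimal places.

With a uniform prior (1/4 each), posterior ∝ likelihood:
  Condition Epsilon: 0.015
  Condition Alpha: 0.114
  Condition Zeta: 0.178
  Condition Delta: 0.2
Normalizing constant = 0.507.
P(Condition Delta | evidence) = 0.2 / 0.507 ≈ 0.3945.

0.3945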